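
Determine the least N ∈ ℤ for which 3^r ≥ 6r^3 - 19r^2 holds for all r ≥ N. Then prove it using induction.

At r = 5: 243 < 275, so the inequality fails and N ≥ 6. We prove 3^r ≥ 6r^3 - 19r^2 for all r ≥ 6.
For the base case r = 6: 3^r = 729 and 6r^3 - 19r^2 = 612, so 729 ≥ 612.
For the inductive step, assume it holds for an arbitrary i ≥ 6, so 3^i ≥ 6i^3 - 19i^2.
Then 3^(i + 1) = 3·(3^i) ≥ 3·(6i^3 - 19i^2).
Also, for i ≥ 6 we have 3·(6i^3 - 19i^2) ≥ 6(i+1)^3 - 19(i+1)^2, since 3·(6i^3 - 19i^2) − (6(i+1)^3 - 19(i+1)^2) = 12i^3 - 56i^2 + 20i + 13, which is nonnegative for all i ≥ 6.
Combining, 3^(i + 1) ≥ 6(i+1)^3 - 19(i+1)^2.
Hence, by induction on r, the claim holds for every r ≥ 6.
Hence the smallest such N is 6.

N = 6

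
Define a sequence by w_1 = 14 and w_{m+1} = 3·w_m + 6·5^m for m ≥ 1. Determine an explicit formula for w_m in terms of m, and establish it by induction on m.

Computing the first terms: w_1 = 14, w_2 = 72, w_3 = 366. This suggests w_m = -3^(m - 1) + 3·5^m.
When m = 1: the formula gives 14 = 14 = w_1.
Inductive step: suppose the statement holds for some k ≥ 1, so w_k = -3^(k - 1) + 3·5^k.
Then w_{k+1} = 3·w_k + 6·5^k = 3·(-3^(k - 1) + 3·5^k) + 6·5^k = -3^k + 3·5^(k + 1) = -3^((k+1) - 1) + 3·5^(k+1),
which is the claimed formula at m = k+1.
By the principle of mathematical induction, the result holds for all m ≥ 1.

w_m = -3^(m - 1) + 3·5^m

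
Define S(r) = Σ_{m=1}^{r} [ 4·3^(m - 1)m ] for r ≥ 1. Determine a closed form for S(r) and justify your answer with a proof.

We claim S(r) = 3^r(2r - 1) + 1 for all r ≥ 1.
When r = 1: S(1) = 4, and the closed form gives 4. They agree.
Inductive step: assume the claim holds for r = m, so S(m) = 3^m(2m - 1) + 1.
Then S(m+1) = S(m) + (4·3^m(m + 1)) = (3^m(2m - 1) + 1) + (4·3^m(m + 1)).
Simplifying, S(m+1) = 6·3^m·m + 3·3^m + 1 = 3^(m+1)(2(m+1) - 1) + 1,
which is the closed form with r = m+1.
By the principle of mathematical induction, the result holds for all r ≥ 1.

S(r) = 3^r(2r - 1) + 1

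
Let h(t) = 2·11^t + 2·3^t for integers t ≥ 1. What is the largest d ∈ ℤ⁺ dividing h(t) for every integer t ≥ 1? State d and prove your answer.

d = 4

Computing the first values: h(1) = 28 and h(2) = 260; gcd(28, 260) = 4, so d ≤ 4.
We prove 4 | 2·11^t + 2·3^t for all t ≥ 1 by induction on t.
For the base case t = 1: h(1) = 28 = 4·(7), so 4 | h(1).
Inductive step: suppose the statement holds for some i ≥ 1, i.e. 4 | h(i). Then
h(i+1) − 11·h(i) = (2·11^(i+1) + 2·3^(i+1)) − 11·(2·11^i + 2·3^i) = (2)·3^i·(3 − 11) = (-16)·3^i. Since 4 | h(i) by the inductive hypothesis, 4 | 11·h(i); and 4 | -16 since -16 = 4·-4. Therefore 4 | h(i+1).
By induction, the statement is established for all t ≥ 1.
Therefore the largest such d is 4.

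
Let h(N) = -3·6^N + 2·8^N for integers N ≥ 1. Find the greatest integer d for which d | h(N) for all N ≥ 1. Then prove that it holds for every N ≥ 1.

d = 2

Computing the first values: h(1) = -2 and h(2) = 20; gcd(-2, 20) = 2, so d ≤ 2.
We prove 2 | -3·6^N + 2·8^N for all N ≥ 1 by induction on N.
For the base case N = 1: h(1) = -2 = 2·(-1), so 2 | h(1).
For the inductive step, assume it holds for an arbitrary j ≥ 1, i.e. 2 | h(j). Then
h(j+1) − 8·h(j) = (-3·6^(j+1) + 2·8^(j+1)) − 8·(-3·6^j + 2·8^j) = (-3)·6^j·(6 − 8) = (6)·6^j. Since 2 | h(j) by the inductive hypothesis, 2 | 8·h(j); and 2 | 6 since 6 = 2·3. Therefore 2 | h(j+1).
Hence, by induction on N, the claim holds for every N ≥ 1.
Therefore the largest such d is 2.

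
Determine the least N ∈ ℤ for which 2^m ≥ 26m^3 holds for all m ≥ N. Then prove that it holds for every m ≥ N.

N = 17

At m = 16: 65536 < 106496, so the inequality fails and N ≥ 17. We prove 2^m ≥ 26m^3 for all m ≥ 17.
Base case (m = 17): 2^m = 131072 and 26m^3 = 127738, so 131072 ≥ 127738.
Suppose the result is true for m = k, so 2^k ≥ 26k^3.
Then 2^(k + 1) = 2·(2^k) ≥ 2·(26k^3).
Also, for k ≥ 17 we have 2·(26k^3) ≥ 26(k+1)^3, since 2 ≥ (1 + 1/k)^3 for all k ≥ 17.
Combining, 2^(k + 1) ≥ 26(k+1)^3.
This completes the induction.
Hence the smallest such N is 17.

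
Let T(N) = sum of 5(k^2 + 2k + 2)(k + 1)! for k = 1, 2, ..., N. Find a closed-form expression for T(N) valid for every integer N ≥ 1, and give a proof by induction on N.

T(N) = (5N + 5)(N + 2)! - 10

We claim T(N) = (5N + 5)(N + 2)! - 10 for all N ≥ 1.
When N = 1: T(1) = 50, and the closed form gives 50. They agree.
For the inductive step, assume it holds for an arbitrary k ≥ 1, so T(k) = (5k + 5)(k + 2)! - 10.
Then T(k+1) = T(k) + (5(k^2 + 4k + 5)(k + 2)!) = ((5k + 5)(k + 2)! - 10) + (5(k^2 + 4k + 5)(k + 2)!).
Simplifying, T(k+1) = (5(k+1) + 5)((k+1) + 2)! - 10,
which is the closed form with N = k+1.
Hence, by induction on N, the claim holds for every N ≥ 1.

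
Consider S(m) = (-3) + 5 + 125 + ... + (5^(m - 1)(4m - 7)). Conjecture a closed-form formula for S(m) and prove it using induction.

S(m) = 5^m(m - 2) + 2

We claim S(m) = 5^m(m - 2) + 2 for all m ≥ 1.
When m = 1: S(1) = -3, and the closed form gives -3. They agree.
Inductive step: assume the claim holds for m = k, so S(k) = 5^k(k - 2) + 2.
Then S(k+1) = S(k) + (5^k(4k - 3)) = (5^k(k - 2) + 2) + (5^k(4k - 3)).
Simplifying, S(k+1) = 5^(k + 1)k - 5^(k + 1) + 2 = 5^(k+1)((k+1) - 2) + 2,
which is the closed form with m = k+1.
Hence, by induction on m, the claim holds for every m ≥ 1.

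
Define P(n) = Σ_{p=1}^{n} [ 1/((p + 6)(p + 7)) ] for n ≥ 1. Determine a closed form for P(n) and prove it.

P(n) = n/(7(n + 7))

We claim P(n) = n/(7(n + 7)) for all n ≥ 1.
When n = 1: P(1) = 1/56, and the closed form gives 1/56. They agree.
For the inductive step, assume it holds for an arbitrary p ≥ 1, so P(p) = p/(7(p + 7)).
Then P(p+1) = P(p) + (1/((p + 7)(p + 8))) = (p/(7(p + 7))) + (1/((p + 7)(p + 8))).
Simplifying, P(p+1) = (p + 1)/(7(p + 8)) = (p+1)/(7((p+1) + 7)),
which is the closed form with n = p+1.
By induction, the statement is established for all n ≥ 1.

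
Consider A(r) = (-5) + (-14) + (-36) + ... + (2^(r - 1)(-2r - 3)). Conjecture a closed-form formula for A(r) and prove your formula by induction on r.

We claim A(r) = -2^r(2r + 1) + 1 for all r ≥ 1.
Base case (r = 1): A(1) = -5, and the closed form gives -5. They agree.
Inductive step: assume the claim holds for r = j, so A(j) = -2^j(2j + 1) + 1.
Then A(j+1) = A(j) + (2^j(-2j - 5)) = (-2^j(2j + 1) + 1) + (2^j(-2j - 5)).
Simplifying, A(j+1) = -4·2^j·j - 6·2^j + 1 = -2^(j+1)(2(j+1) + 1) + 1,
which is the closed form with r = j+1.
By the principle of mathematical induction, the result holds for all r ≥ 1.

A(r) = -2^r(2r + 1) + 1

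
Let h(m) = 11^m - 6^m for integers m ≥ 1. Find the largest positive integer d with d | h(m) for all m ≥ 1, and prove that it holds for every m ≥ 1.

Computing the first values: h(1) = 5 and h(2) = 85; gcd(5, 85) = 5, so d ≤ 5.
We prove 5 | 11^m - 6^m for all m ≥ 1 by induction on m.
For the base case m = 1: h(1) = 5 = 5·(1), so 5 | h(1).
Inductive step: suppose the statement holds for some j ≥ 1, i.e. 5 | h(j). Then
11^{j+1} − 6^{j+1} = 11·11^j − 6·6^j = 11·(11^j − 6^j) + (5)·6^j. The first term is divisible by 5 by the inductive hypothesis, and the second term (5)·6^j is divisible by 5 since 5 | 5. Hence 5 | h(j+1).
This completes the induction.
Therefore the largest such d is 5.

d = 5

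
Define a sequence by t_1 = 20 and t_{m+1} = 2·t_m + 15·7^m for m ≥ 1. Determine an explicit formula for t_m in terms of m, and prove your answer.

t_m = -2^(m - 1) + 3·7^m

Computing the first terms: t_1 = 20, t_2 = 145, t_3 = 1025. This suggests t_m = -2^(m - 1) + 3·7^m.
When m = 1: the formula gives 20 = 20 = t_1.
For the inductive step, assume it holds for an arbitrary r ≥ 1, so t_r = -2^(r - 1) + 3·7^r.
Then t_{r+1} = 2·t_r + 15·7^r = 2·(-2^(r - 1) + 3·7^r) + 15·7^r = -2^r + 3·7^(r + 1) = -2^((r+1) - 1) + 3·7^(r+1),
which is the claimed formula at m = r+1.
By induction, the statement is established for all m ≥ 1.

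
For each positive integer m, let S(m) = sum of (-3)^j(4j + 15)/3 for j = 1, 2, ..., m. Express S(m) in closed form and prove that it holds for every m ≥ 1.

S(m) = (-3)^m(m + 4) - 4

We claim S(m) = (-3)^m(m + 4) - 4 for all m ≥ 1.
When m = 1: S(1) = -19, and the closed form gives -19. They agree.
Suppose the result is true for m = j, so S(j) = (-3)^j(j + 4) - 4.
Then S(j+1) = S(j) + ((-3)^j(-4j - 19)) = ((-3)^j(j + 4) - 4) + ((-3)^j(-4j - 19)).
Simplifying, S(j+1) = -3(-3)^j·j - 15(-3)^j - 4 = (-3)^(j+1)((j+1) + 4) - 4,
which is the closed form with m = j+1.
Hence, by induction on m, the claim holds for every m ≥ 1.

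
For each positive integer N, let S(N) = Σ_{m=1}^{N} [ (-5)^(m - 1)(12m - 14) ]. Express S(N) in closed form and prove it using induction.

S(N) = 2(-5)^N(-N + 1) - 2

We claim S(N) = 2(-5)^N(-N + 1) - 2 for all N ≥ 1.
When N = 1: S(1) = -2, and the closed form gives -2. They agree.
Inductive step: assume the claim holds for N = m, so S(m) = 2(-5)^m(-m + 1) - 2.
Then S(m+1) = S(m) + ((-5)^m(12m - 2)) = (2(-5)^m(-m + 1) - 2) + ((-5)^m(12m - 2)).
Simplifying, S(m+1) = 10(-5)^m·m - 2 = 2(-5)^(m+1)(-(m+1) + 1) - 2,
which is the closed form with N = m+1.
By induction, the statement is established for all N ≥ 1.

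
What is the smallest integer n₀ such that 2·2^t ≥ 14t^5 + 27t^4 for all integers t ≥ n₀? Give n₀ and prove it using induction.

At t = 26: 134217728 < 178677616, so the inequality fails and n₀ ≥ 27. We prove 2·2^t ≥ 14t^5 + 27t^4 for all t ≥ 27.
When t = 27: 2·2^t = 268435456 and 14t^5 + 27t^4 = 215233605, so 268435456 ≥ 215233605.
For the inductive step, assume it holds for an arbitrary m ≥ 27, so 2·2^m ≥ 14m^5 + 27m^4.
Then 2·2^(m + 1) = 2·(2·2^m) ≥ 2·(14m^5 + 27m^4).
Also, for m ≥ 27 we have 2·(14m^5 + 27m^4) ≥ 14(m+1)^5 + 27(m+1)^4, since 2·(14m^5 + 27m^4) − (14(m+1)^5 + 27(m+1)^4) = 14m^5 - 43m^4 - 248m^3 - 302m^2 - 178m - 41, which is nonnegative for all m ≥ 27.
Combining, 2·2^(m + 1) ≥ 14(m+1)^5 + 27(m+1)^4.
By the principle of mathematical induction, the result holds for all t ≥ 27.
Hence the smallest such n₀ is 27.

n₀ = 27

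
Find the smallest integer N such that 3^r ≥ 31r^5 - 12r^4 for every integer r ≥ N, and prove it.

N = 16

At r = 15: 14348907 < 22933125, so the inequality fails and N ≥ 16. We prove 3^r ≥ 31r^5 - 12r^4 for all r ≥ 16.
Base case (r = 16): 3^r = 43046721 and 31r^5 - 12r^4 = 31719424, so 43046721 ≥ 31719424.
Inductive step: assume the claim holds for r = k, so 3^k ≥ 31k^5 - 12k^4.
Then 3^(k + 1) = 3·(3^k) ≥ 3·(31k^5 - 12k^4).
Also, for k ≥ 16 we have 3·(31k^5 - 12k^4) ≥ 31(k+1)^5 - 12(k+1)^4, since 3·(31k^5 - 12k^4) − (31(k+1)^5 - 12(k+1)^4) = 62k^5 - 179k^4 - 262k^3 - 238k^2 - 107k - 19, which is nonnegative for all k ≥ 16.
Combining, 3^(k + 1) ≥ 31(k+1)^5 - 12(k+1)^4.
By induction, the statement is established for all r ≥ 16.
Hence the smallest such N is 16.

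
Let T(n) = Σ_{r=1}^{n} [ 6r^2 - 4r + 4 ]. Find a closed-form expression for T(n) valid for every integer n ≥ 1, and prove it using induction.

We claim T(n) = n(2n^2 + n + 3) for all n ≥ 1.
Base step (n = 1): T(1) = 6, and the closed form gives 6. They agree.
Suppose the result is true for n = r, so T(r) = r(2r^2 + r + 3).
Then T(r+1) = T(r) + (6r^2 + 8r + 6) = (r(2r^2 + r + 3)) + (6r^2 + 8r + 6).
Simplifying, T(r+1) = (r + 1)(2r^2 + 5r + 6) = (r+1)(2(r+1)^2 + (r+1) + 3),
which is the closed form with n = r+1.
By the principle of mathematical induction, the result holds for all n ≥ 1.

T(n) = n(2n^2 + n + 3)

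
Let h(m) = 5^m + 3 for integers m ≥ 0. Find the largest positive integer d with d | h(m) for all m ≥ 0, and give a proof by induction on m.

Computing the first values: h(0) = 4 and h(1) = 8; gcd(4, 8) = 4, so d ≤ 4.
We prove 4 | 5^m + 3 for all m ≥ 0 by induction on m.
When m = 0: h(0) = 4 = 4·(1), so 4 | h(0).
Inductive step: suppose the statement holds for some p ≥ 0, i.e. 4 | h(p). Then
h(p+1) = 5^(p+1) + 3 = 5·(5^p + 3) - 12 = 5·h(p) - 12. The first term is divisible by 4 by the inductive hypothesis, and -12 is divisible by 4. Hence 4 | h(p+1).
By the principle of mathematical induction, the result holds for all m ≥ 0.
Therefore the largest such d is 4.

d = 4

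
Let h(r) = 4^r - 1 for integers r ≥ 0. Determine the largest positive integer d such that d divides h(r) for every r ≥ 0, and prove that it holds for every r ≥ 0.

Computing the first values: h(0) = 0 and h(1) = 3; gcd(0, 3) = 3, so d ≤ 3.
We prove 3 | 4^r - 1 for all r ≥ 0 by induction on r.
Base case (r = 0): h(0) = 0 = 3·(0), so 3 | h(0).
Suppose the result is true for r = p, i.e. 3 | h(p). Then
h(p+1) = 4^(p+1) - 1 = 4·(4^p - 1) + 3 = 4·h(p) + 3. The first term is divisible by 3 by the inductive hypothesis, and 3 is divisible by 3. Hence 3 | h(p+1).
This completes the induction.
Therefore the largest such d is 3.

d = 3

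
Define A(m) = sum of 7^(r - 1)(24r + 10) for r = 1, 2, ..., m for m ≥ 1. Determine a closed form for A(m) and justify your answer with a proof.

A(m) = 7^m(4m + 1) - 1

We claim A(m) = 7^m(4m + 1) - 1 for all m ≥ 1.
Base case (m = 1): A(1) = 34, and the closed form gives 34. They agree.
Inductive step: assume the claim holds for m = r, so A(r) = 7^r(4r + 1) - 1.
Then A(r+1) = A(r) + (7^r(24r + 34)) = (7^r(4r + 1) - 1) + (7^r(24r + 34)).
Simplifying, A(r+1) = 28·7^r·r + 35·7^r - 1 = 7^(r+1)(4(r+1) + 1) - 1,
which is the closed form with m = r+1.
By induction, the statement is established for all m ≥ 1.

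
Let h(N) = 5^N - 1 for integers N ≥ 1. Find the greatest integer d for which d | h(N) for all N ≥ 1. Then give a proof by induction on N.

Computing the first values: h(1) = 4 and h(2) = 24; gcd(4, 24) = 4, so d ≤ 4.
We prove 4 | 5^N - 1 for all N ≥ 1 by induction on N.
For the base case N = 1: h(1) = 4 = 4·(1), so 4 | h(1).
Suppose the result is true for N = r, i.e. 4 | h(r). Then
5^{r+1} − 1^{r+1} = 5·5^r − 1·1^r = 5·(5^r − 1^r) + (4)·1^r. The first term is divisible by 4 by the inductive hypothesis, and the second term (4)·1^r is divisible by 4 since 4 | 4. Hence 4 | h(r+1).
Hence, by induction on N, the claim holds for every N ≥ 1.
Therefore the largest such d is 4.

d = 4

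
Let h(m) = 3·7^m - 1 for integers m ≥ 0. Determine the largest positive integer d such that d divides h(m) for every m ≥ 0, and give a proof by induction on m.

Computing the first values: h(0) = 2 and h(1) = 20; gcd(2, 20) = 2, so d ≤ 2.
We prove 2 | 3·7^m - 1 for all m ≥ 0 by induction on m.
When m = 0: h(0) = 2 = 2·(1), so 2 | h(0).
Inductive step: assume the claim holds for m = p, i.e. 2 | h(p). Then
h(p+1) = 3·7^(p+1) - 1 = 7·(3·7^p - 1) + 6 = 7·h(p) + 6. The first term is divisible by 2 by the inductive hypothesis, and 6 is divisible by 2. Hence 2 | h(p+1).
This completes the induction.
Therefore the largest such d is 2.

d = 2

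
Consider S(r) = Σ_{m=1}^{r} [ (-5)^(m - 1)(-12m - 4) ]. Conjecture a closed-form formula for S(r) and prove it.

We claim S(r) = (-5)^r(2r + 1) - 1 for all r ≥ 1.
Base step (r = 1): S(1) = -16, and the closed form gives -16. They agree.
Suppose the result is true for r = m, so S(m) = (-5)^m(2m + 1) - 1.
Then S(m+1) = S(m) + ((-5)^m(-12m - 16)) = ((-5)^m(2m + 1) - 1) + ((-5)^m(-12m - 16)).
Simplifying, S(m+1) = -10(-5)^m·m - 15(-5)^m - 1 = (-5)^(m+1)(2(m+1) + 1) - 1,
which is the closed form with r = m+1.
By induction, the statement is established for all r ≥ 1.

S(r) = (-5)^r(2r + 1) - 1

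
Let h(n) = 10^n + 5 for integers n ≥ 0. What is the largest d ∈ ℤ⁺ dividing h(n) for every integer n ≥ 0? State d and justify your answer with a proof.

Computing the first values: h(0) = 6 and h(1) = 15; gcd(6, 15) = 3, so d ≤ 3.
We prove 3 | 10^n + 5 for all n ≥ 0 by induction on n.
For the base case n = 0: h(0) = 6 = 3·(2), so 3 | h(0).
Inductive step: suppose the statement holds for some k ≥ 0, i.e. 3 | h(k). Then
h(k+1) = 10^(k+1) + 5 = 10·(10^k + 5) - 45 = 10·h(k) - 45. The first term is divisible by 3 by the inductive hypothesis, and -45 is divisible by 3. Hence 3 | h(k+1).
Hence, by induction on n, the claim holds for every n ≥ 0.
Therefore the largest such d is 3.

d = 3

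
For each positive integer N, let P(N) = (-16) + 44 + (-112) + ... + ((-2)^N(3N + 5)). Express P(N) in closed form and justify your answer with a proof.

We claim P(N) = 2(-2)^N(N + 2) - 4 for all N ≥ 1.
When N = 1: P(1) = -16, and the closed form gives -16. They agree.
Inductive step: suppose the statement holds for some r ≥ 1, so P(r) = 2(-2)^r(r + 2) - 4.
Then P(r+1) = P(r) + ((-2)^(r + 1)(3r + 8)) = (2(-2)^r(r + 2) - 4) + ((-2)^(r + 1)(3r + 8)).
Simplifying, P(r+1) = -4(-2)^r·r - 12(-2)^r - 4 = 2(-2)^(r+1)((r+1) + 2) - 4,
which is the closed form with N = r+1.
This completes the induction.

P(N) = 2(-2)^N(N + 2) - 4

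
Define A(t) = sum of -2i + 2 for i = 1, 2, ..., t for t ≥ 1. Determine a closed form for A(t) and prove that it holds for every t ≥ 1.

A(t) = -t(t - 1)

We claim A(t) = -t(t - 1) for all t ≥ 1.
Base case (t = 1): A(1) = 0, and the closed form gives 0. They agree.
For the inductive step, assume it holds for an arbitrary i ≥ 1, so A(i) = i(-i + 1).
Then A(i+1) = A(i) + (-2i) = (i(-i + 1)) + (-2i).
Simplifying, A(i+1) = -i(i + 1) = -(i+1)((i+1) - 1),
which is the closed form with t = i+1.
By induction, the statement is established for all t ≥ 1.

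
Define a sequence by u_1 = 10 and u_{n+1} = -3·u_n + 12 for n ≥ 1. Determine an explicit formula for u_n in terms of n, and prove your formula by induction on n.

u_n = 7(-3)^(n - 1) + 3

Computing the first terms: u_1 = 10, u_2 = -18, u_3 = 66. This suggests u_n = 7(-3)^(n - 1) + 3.
Base case (n = 1): the formula gives 10 = 10 = u_1.
Inductive step: suppose the statement holds for some j ≥ 1, so u_j = 7(-3)^(j - 1) + 3.
Then u_{j+1} = -3·u_j + 12 = -3·(7(-3)^(j - 1) + 3) + 12 = 7(-3)^j + 3 = 7(-3)^((j+1) - 1) + 3,
which is the claimed formula at n = j+1.
By the principle of mathematical induction, the result holds for all n ≥ 1.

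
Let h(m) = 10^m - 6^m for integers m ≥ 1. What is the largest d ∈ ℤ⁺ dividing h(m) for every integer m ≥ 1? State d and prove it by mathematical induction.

d = 4

Computing the first values: h(1) = 4 and h(2) = 64; gcd(4, 64) = 4, so d ≤ 4.
We prove 4 | 10^m - 6^m for all m ≥ 1 by induction on m.
Base step (m = 1): h(1) = 4 = 4·(1), so 4 | h(1).
Suppose the result is true for m = k, i.e. 4 | h(k). Then
10^{k+1} − 6^{k+1} = 10·10^k − 6·6^k = 10·(10^k − 6^k) + (4)·6^k. The first term is divisible by 4 by the inductive hypothesis, and the second term (4)·6^k is divisible by 4 since 4 | 4. Hence 4 | h(k+1).
Hence, by induction on m, the claim holds for every m ≥ 1.
Therefore the largest such d is 4.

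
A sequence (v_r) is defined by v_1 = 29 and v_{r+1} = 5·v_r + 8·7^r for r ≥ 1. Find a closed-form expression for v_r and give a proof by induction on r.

Computing the first terms: v_1 = 29, v_2 = 201, v_3 = 1397. This suggests v_r = 5^(r - 1) + 4·7^r.
Base step (r = 1): the formula gives 29 = 29 = v_1.
For the inductive step, assume it holds for an arbitrary k ≥ 1, so v_k = 5^(k - 1) + 4·7^k.
Then v_{k+1} = 5·v_k + 8·7^k = 5·(5^(k - 1) + 4·7^k) + 8·7^k = 5^k + 4·7^(k + 1) = 5^((k+1) - 1) + 4·7^(k+1),
which is the claimed formula at r = k+1.
Hence, by induction on r, the claim holds for every r ≥ 1.

v_r = 5^(r - 1) + 4·7^r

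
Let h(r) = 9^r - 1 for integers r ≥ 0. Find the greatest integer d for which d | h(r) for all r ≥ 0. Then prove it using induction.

Computing the first values: h(0) = 0 and h(1) = 8; gcd(0, 8) = 8, so d ≤ 8.
We prove 8 | 9^r - 1 for all r ≥ 0 by induction on r.
Base step (r = 0): h(0) = 0 = 8·(0), so 8 | h(0).
Inductive step: suppose the statement holds for some m ≥ 0, i.e. 8 | h(m). Then
h(m+1) = 9^(m+1) - 1 = 9·(9^m - 1) + 8 = 9·h(m) + 8. The first term is divisible by 8 by the inductive hypothesis, and 8 is divisible by 8. Hence 8 | h(m+1).
Hence, by induction on r, the claim holds for every r ≥ 0.
Therefore the largest such d is 8.

d = 8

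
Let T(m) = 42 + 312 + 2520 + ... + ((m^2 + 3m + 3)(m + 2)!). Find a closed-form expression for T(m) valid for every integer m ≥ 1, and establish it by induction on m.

We claim T(m) = (m + 1)(m + 3)! - 6 for all m ≥ 1.
Base case (m = 1): T(1) = 42, and the closed form gives 42. They agree.
Suppose the result is true for m = j, so T(j) = (j + 1)(j + 3)! - 6.
Then T(j+1) = T(j) + ((j^2 + 5j + 7)(j + 3)!) = ((j + 1)(j + 3)! - 6) + ((j^2 + 5j + 7)(j + 3)!).
Simplifying, T(j+1) = ((j+1) + 1)((j+1) + 3)! - 6,
which is the closed form with m = j+1.
This completes the induction.

T(m) = (m + 1)(m + 3)! - 6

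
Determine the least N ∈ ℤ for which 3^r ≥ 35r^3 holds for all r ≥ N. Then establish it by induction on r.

N = 10

At r = 9: 19683 < 25515, so the inequality fails and N ≥ 10. We prove 3^r ≥ 35r^3 for all r ≥ 10.
When r = 10: 3^r = 59049 and 35r^3 = 35000, so 59049 ≥ 35000.
Inductive step: suppose the statement holds for some p ≥ 10, so 3^p ≥ 35p^3.
Then 3^(p + 1) = 3·(3^p) ≥ 3·(35p^3).
Also, for p ≥ 10 we have 3·(35p^3) ≥ 35(p+1)^3, since 3 ≥ (1 + 1/p)^3 for all p ≥ 10.
Combining, 3^(p + 1) ≥ 35(p+1)^3.
This completes the induction.
Hence the smallest such N is 10.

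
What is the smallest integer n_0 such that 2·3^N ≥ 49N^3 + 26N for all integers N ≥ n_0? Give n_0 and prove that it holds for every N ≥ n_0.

n_0 = 9

At N = 8: 13122 < 25296, so the inequality fails and n_0 ≥ 9. We prove 2·3^N ≥ 49N^3 + 26N for all N ≥ 9.
Base step (N = 9): 2·3^N = 39366 and 49N^3 + 26N = 35955, so 39366 ≥ 35955.
For the inductive step, assume it holds for an arbitrary k ≥ 9, so 2·3^k ≥ 49k^3 + 26k.
Then 2·3^(k + 1) = 3·(2·3^k) ≥ 3·(49k^3 + 26k).
Also, for k ≥ 9 we have 3·(49k^3 + 26k) ≥ 49(k+1)^3 + 26(k+1), since 3·(49k^3 + 26k) − (49(k+1)^3 + 26(k+1)) = 98k^3 - 147k^2 - 95k - 75, which is nonnegative for all k ≥ 9.
Combining, 2·3^(k + 1) ≥ 49(k+1)^3 + 26(k+1).
Hence, by induction on N, the claim holds for every N ≥ 9.
Hence the smallest such n_0 is 9.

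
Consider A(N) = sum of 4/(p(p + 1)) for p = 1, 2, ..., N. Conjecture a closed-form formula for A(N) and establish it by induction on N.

We claim A(N) = 4N/(N + 1) for all N ≥ 1.
For the base case N = 1: A(1) = 2, and the closed form gives 2. They agree.
Inductive step: suppose the statement holds for some p ≥ 1, so A(p) = 4p/(p + 1).
Then A(p+1) = A(p) + (4/((p + 1)(p + 2))) = (4p/(p + 1)) + (4/((p + 1)(p + 2))).
Simplifying, A(p+1) = 4(p + 1)/(p + 2) = 4(p+1)/((p+1) + 1),
which is the closed form with N = p+1.
This completes the induction.

A(N) = 4N/(N + 1)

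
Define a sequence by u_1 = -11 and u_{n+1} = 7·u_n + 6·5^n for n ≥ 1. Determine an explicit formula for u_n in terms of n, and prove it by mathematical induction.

u_n = -3·5^n + 4·7^(n - 1)

Computing the first terms: u_1 = -11, u_2 = -47, u_3 = -179. This suggests u_n = -3·5^n + 4·7^(n - 1).
For the base case n = 1: the formula gives -11 = -11 = u_1.
Inductive step: assume the claim holds for n = j, so u_j = -3·5^j + 4·7^(j - 1).
Then u_{j+1} = 7·u_j + 6·5^j = 7·(-3·5^j + 4·7^(j - 1)) + 6·5^j = -3·5^(j + 1) + 4·7^j = -3·5^(j+1) + 4·7^((j+1) - 1),
which is the claimed formula at n = j+1.
By induction, the statement is established for all n ≥ 1.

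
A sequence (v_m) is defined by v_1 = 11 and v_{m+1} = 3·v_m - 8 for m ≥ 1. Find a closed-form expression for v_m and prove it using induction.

Computing the first terms: v_1 = 11, v_2 = 25, v_3 = 67. This suggests v_m = 7·3^(m - 1) + 4.
Base case (m = 1): the formula gives 11 = 11 = v_1.
Inductive step: suppose the statement holds for some p ≥ 1, so v_p = 7·3^(p - 1) + 4.
Then v_{p+1} = 3·v_p - 8 = 3·(7·3^(p - 1) + 4) - 8 = 7·3^p + 4 = 7·3^((p+1) - 1) + 4,
which is the claimed formula at m = p+1.
Hence, by induction on m, the claim holds for every m ≥ 1.

v_m = 7·3^(m - 1) + 4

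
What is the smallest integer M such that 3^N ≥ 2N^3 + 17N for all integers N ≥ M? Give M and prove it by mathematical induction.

At N = 5: 243 < 335, so the inequality fails and M ≥ 6. We prove 3^N ≥ 2N^3 + 17N for all N ≥ 6.
Base step (N = 6): 3^N = 729 and 2N^3 + 17N = 534, so 729 ≥ 534.
Inductive step: suppose the statement holds for some p ≥ 6, so 3^p ≥ 2p^3 + 17p.
Then 3^(p + 1) = 3·(3^p) ≥ 3·(2p^3 + 17p).
Also, for p ≥ 6 we have 3·(2p^3 + 17p) ≥ 2(p+1)^3 + 17(p+1), since 3·(2p^3 + 17p) − (2(p+1)^3 + 17(p+1)) = 4p^3 - 6p^2 + 28p - 19, which is nonnegative for all p ≥ 6.
Combining, 3^(p + 1) ≥ 2(p+1)^3 + 17(p+1).
Hence, by induction on N, the claim holds for every N ≥ 6.
Hence the smallest such M is 6.

M = 6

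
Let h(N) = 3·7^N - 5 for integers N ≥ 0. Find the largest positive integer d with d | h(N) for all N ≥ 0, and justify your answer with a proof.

d = 2

Computing the first values: h(0) = -2 and h(1) = 16; gcd(-2, 16) = 2, so d ≤ 2.
We prove 2 | 3·7^N - 5 for all N ≥ 0 by induction on N.
Base case (N = 0): h(0) = -2 = 2·(-1), so 2 | h(0).
Suppose the result is true for N = j, i.e. 2 | h(j). Then
h(j+1) = 3·7^(j+1) - 5 = 7·(3·7^j - 5) + 30 = 7·h(j) + 30. The first term is divisible by 2 by the inductive hypothesis, and 30 is divisible by 2. Hence 2 | h(j+1).
By the principle of mathematical induction, the result holds for all N ≥ 0.
Therefore the largest such d is 2.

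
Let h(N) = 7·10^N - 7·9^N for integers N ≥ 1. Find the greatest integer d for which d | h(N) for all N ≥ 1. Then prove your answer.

Computing the first values: h(1) = 7 and h(2) = 133; gcd(7, 133) = 7, so d ≤ 7.
We prove 7 | 7·10^N - 7·9^N for all N ≥ 1 by induction on N.
Base case (N = 1): h(1) = 7 = 7·(1), so 7 | h(1).
Inductive step: suppose the statement holds for some p ≥ 1, i.e. 7 | h(p). Then
h(p+1) − 10·h(p) = (7·10^(p+1) - 7·9^(p+1)) − 10·(7·10^p - 7·9^p) = (-7)·9^p·(9 − 10) = (7)·9^p. Since 7 | h(p) by the inductive hypothesis, 7 | 10·h(p); and 7 | 7 since 7 = 7·1. Therefore 7 | h(p+1).
This completes the induction.
Therefore the largest such d is 7.

d = 7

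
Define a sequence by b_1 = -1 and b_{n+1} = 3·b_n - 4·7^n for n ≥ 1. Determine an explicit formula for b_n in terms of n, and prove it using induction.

Computing the first terms: b_1 = -1, b_2 = -31, b_3 = -289. This suggests b_n = 2·3^n - 7^n.
Base case (n = 1): the formula gives -1 = -1 = b_1.
Suppose the result is true for n = i, so b_i = 2·3^i - 7^i.
Then b_{i+1} = 3·b_i - 4·7^i = 3·(2·3^i - 7^i) - 4·7^i = 2·3^(i + 1) - 7^(i + 1),
which is the claimed formula at n = i+1.
By induction, the statement is established for all n ≥ 1.

b_n = 2·3^n - 7^n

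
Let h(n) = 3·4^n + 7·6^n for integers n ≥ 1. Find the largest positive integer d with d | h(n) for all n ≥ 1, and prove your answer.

Computing the first values: h(1) = 54 and h(2) = 300; gcd(54, 300) = 6, so d ≤ 6.
We prove 6 | 3·4^n + 7·6^n for all n ≥ 1 by induction on n.
When n = 1: h(1) = 54 = 6·(9), so 6 | h(1).
Suppose the result is true for n = p, i.e. 6 | h(p). Then
h(p+1) − 6·h(p) = (3·4^(p+1) + 7·6^(p+1)) − 6·(3·4^p + 7·6^p) = (3)·4^p·(4 − 6) = (-6)·4^p. Since 6 | h(p) by the inductive hypothesis, 6 | 6·h(p); and 6 | -6 since -6 = 6·-1. Therefore 6 | h(p+1).
This completes the induction.
Therefore the largest such d is 6.

d = 6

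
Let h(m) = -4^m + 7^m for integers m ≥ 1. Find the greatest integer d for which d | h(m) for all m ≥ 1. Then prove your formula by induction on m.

Computing the first values: h(1) = 3 and h(2) = 33; gcd(3, 33) = 3, so d ≤ 3.
We prove 3 | -4^m + 7^m for all m ≥ 1 by induction on m.
For the base case m = 1: h(1) = 3 = 3·(1), so 3 | h(1).
For the inductive step, assume it holds for an arbitrary k ≥ 1, i.e. 3 | h(k). Then
7^{k+1} − 4^{k+1} = 7·7^k − 4·4^k = 7·(7^k − 4^k) + (3)·4^k. The first term is divisible by 3 by the inductive hypothesis, and the second term (3)·4^k is divisible by 3 since 3 | 3. Hence 3 | h(k+1).
Hence, by induction on m, the claim holds for every m ≥ 1.
Therefore the largest such d is 3.

d = 3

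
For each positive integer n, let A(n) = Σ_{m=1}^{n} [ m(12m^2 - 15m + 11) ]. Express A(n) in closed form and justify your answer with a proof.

We claim A(n) = n(n + 1)(3n^2 - 2n + 3) for all n ≥ 1.
For the base case n = 1: A(1) = 8, and the closed form gives 8. They agree.
Inductive step: assume the claim holds for n = m, so A(m) = m(3m^3 + m^2 + m + 3).
Then A(m+1) = A(m) + (12m^3 + 21m^2 + 17m + 8) = (m(3m^3 + m^2 + m + 3)) + (12m^3 + 21m^2 + 17m + 8).
Simplifying, A(m+1) = (m + 1)(m + 2)(3m^2 + 4m + 4) = (m+1)((m+1) + 1)(3(m+1)^2 - 2(m+1) + 3),
which is the closed form with n = m+1.
Hence, by induction on n, the claim holds for every n ≥ 1.

A(n) = n(n + 1)(3n^2 - 2n + 3)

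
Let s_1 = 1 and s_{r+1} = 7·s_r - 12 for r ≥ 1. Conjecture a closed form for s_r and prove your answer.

Computing the first terms: s_1 = 1, s_2 = -5, s_3 = -47. This suggests s_r = -7^(r - 1) + 2.
For the base case r = 1: the formula gives 1 = 1 = s_1.
Inductive step: assume the claim holds for r = i, so s_i = -7^(i - 1) + 2.
Then s_{i+1} = 7·s_i - 12 = 7·(-7^(i - 1) + 2) - 12 = -7^i + 2 = -7^((i+1) - 1) + 2,
which is the claimed formula at r = i+1.
By induction, the statement is established for all r ≥ 1.

s_r = -7^(r - 1) + 2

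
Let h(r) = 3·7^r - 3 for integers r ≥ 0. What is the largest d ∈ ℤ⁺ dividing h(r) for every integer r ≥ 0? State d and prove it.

Computing the first values: h(0) = 0 and h(1) = 18; gcd(0, 18) = 18, so d ≤ 18.
We prove 18 | 3·7^r - 3 for all r ≥ 0 by induction on r.
For the base case r = 0: h(0) = 0 = 18·(0), so 18 | h(0).
Inductive step: suppose the statement holds for some k ≥ 0, i.e. 18 | h(k). Then
h(k+1) = 3·7^(k+1) - 3 = 7·(3·7^k - 3) + 18 = 7·h(k) + 18. The first term is divisible by 18 by the inductive hypothesis, and 18 is divisible by 18. Hence 18 | h(k+1).
By the principle of mathematical induction, the result holds for all r ≥ 0.
Therefore the largest such d is 18.

d = 18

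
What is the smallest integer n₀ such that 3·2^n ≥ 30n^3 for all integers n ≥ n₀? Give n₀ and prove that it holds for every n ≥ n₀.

At n = 15: 98304 < 101250, so the inequality fails and n₀ ≥ 16. We prove 3·2^n ≥ 30n^3 for all n ≥ 16.
When n = 16: 3·2^n = 196608 and 30n^3 = 122880, so 196608 ≥ 122880.
Inductive step: assume the claim holds for n = r, so 3·2^r ≥ 30r^3.
Then 3·2^(r + 1) = 2·(3·2^r) ≥ 2·(30r^3).
Also, for r ≥ 16 we have 2·(30r^3) ≥ 30(r+1)^3, since 2 ≥ (1 + 1/r)^3 for all r ≥ 16.
Combining, 3·2^(r + 1) ≥ 30(r+1)^3.
This completes the induction.
Hence the smallest such n₀ is 16.

n₀ = 16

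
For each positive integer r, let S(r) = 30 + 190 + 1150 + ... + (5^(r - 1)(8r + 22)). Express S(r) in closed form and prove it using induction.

S(r) = 5^r(2r + 5) - 5

We claim S(r) = 5^r(2r + 5) - 5 for all r ≥ 1.
Base case (r = 1): S(1) = 30, and the closed form gives 30. They agree.
Suppose the result is true for r = i, so S(i) = 5^i(2i + 5) - 5.
Then S(i+1) = S(i) + (5^i(8i + 30)) = (5^i(2i + 5) - 5) + (5^i(8i + 30)).
Simplifying, S(i+1) = 10·5^i·i + 35·5^i - 5 = 5^(i+1)(2(i+1) + 5) - 5,
which is the closed form with r = i+1.
Hence, by induction on r, the claim holds for every r ≥ 1.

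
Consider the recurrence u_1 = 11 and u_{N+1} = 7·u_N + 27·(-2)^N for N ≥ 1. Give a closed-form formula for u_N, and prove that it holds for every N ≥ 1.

Computing the first terms: u_1 = 11, u_2 = 23, u_3 = 269. This suggests u_N = -3(-2)^N + 5·7^(N - 1).
Base case (N = 1): the formula gives 11 = 11 = u_1.
Inductive step: suppose the statement holds for some m ≥ 1, so u_m = -3(-2)^m + 5·7^(m - 1).
Then u_{m+1} = 7·u_m + 27·(-2)^m = 7·(-3(-2)^m + 5·7^(m - 1)) + 27·(-2)^m = -3(-2)^(m + 1) + 5·7^m = -3(-2)^(m+1) + 5·7^((m+1) - 1),
which is the claimed formula at N = m+1.
This completes the induction.

u_N = -3(-2)^N + 5·7^(N - 1)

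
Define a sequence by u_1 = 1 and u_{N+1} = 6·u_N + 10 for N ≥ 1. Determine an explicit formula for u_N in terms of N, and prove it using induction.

u_N = 3·6^(N - 1) - 2

Computing the first terms: u_1 = 1, u_2 = 16, u_3 = 106. This suggests u_N = 3·6^(N - 1) - 2.
Base case (N = 1): the formula gives 1 = 1 = u_1.
For the inductive step, assume it holds for an arbitrary i ≥ 1, so u_i = 3·6^(i - 1) - 2.
Then u_{i+1} = 6·u_i + 10 = 6·(3·6^(i - 1) - 2) + 10 = 3·6^i - 2 = 3·6^((i+1) - 1) - 2,
which is the claimed formula at N = i+1.
By the principle of mathematical induction, the result holds for all N ≥ 1.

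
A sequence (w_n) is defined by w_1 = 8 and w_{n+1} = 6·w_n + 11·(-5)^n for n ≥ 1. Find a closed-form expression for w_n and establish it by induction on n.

w_n = -(-5)^n + 3·6^(n - 1)

Computing the first terms: w_1 = 8, w_2 = -7, w_3 = 233. This suggests w_n = -(-5)^n + 3·6^(n - 1).
Base case (n = 1): the formula gives 8 = 8 = w_1.
Suppose the result is true for n = p, so w_p = -(-5)^p + 3·6^(p - 1).
Then w_{p+1} = 6·w_p + 11·(-5)^p = 6·(-(-5)^p + 3·6^(p - 1)) + 11·(-5)^p = -(-5)^(p + 1) + 3·6^p = -(-5)^(p+1) + 3·6^((p+1) - 1),
which is the claimed formula at n = p+1.
By the principle of mathematical induction, the result holds for all n ≥ 1.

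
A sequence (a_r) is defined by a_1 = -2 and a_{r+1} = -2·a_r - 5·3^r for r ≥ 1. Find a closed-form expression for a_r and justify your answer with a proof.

a_r = (-2)^(r - 1) - 3^r

Computing the first terms: a_1 = -2, a_2 = -11, a_3 = -23. This suggests a_r = (-2)^(r - 1) - 3^r.
For the base case r = 1: the formula gives -2 = -2 = a_1.
For the inductive step, assume it holds for an arbitrary i ≥ 1, so a_i = (-2)^(i - 1) - 3^i.
Then a_{i+1} = -2·a_i - 5·3^i = -2·((-2)^(i - 1) - 3^i) - 5·3^i = (-2)^i - 3^(i + 1) = (-2)^((i+1) - 1) - 3^(i+1),
which is the claimed formula at r = i+1.
By induction, the statement is established for all r ≥ 1.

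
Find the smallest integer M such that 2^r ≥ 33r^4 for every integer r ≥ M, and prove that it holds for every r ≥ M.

At r = 23: 8388608 < 9234753, so the inequality fails and M ≥ 24. We prove 2^r ≥ 33r^4 for all r ≥ 24.
Base case (r = 24): 2^r = 16777216 and 33r^4 = 10948608, so 16777216 ≥ 10948608.
Inductive step: suppose the statement holds for some j ≥ 24, so 2^j ≥ 33j^4.
Then 2^(j + 1) = 2·(2^j) ≥ 2·(33j^4).
Also, for j ≥ 24 we have 2·(33j^4) ≥ 33(j+1)^4, since 2 ≥ (1 + 1/j)^4 for all j ≥ 24.
Combining, 2^(j + 1) ≥ 33(j+1)^4.
Hence, by induction on r, the claim holds for every r ≥ 24.
Hence the smallest such M is 24.

M = 24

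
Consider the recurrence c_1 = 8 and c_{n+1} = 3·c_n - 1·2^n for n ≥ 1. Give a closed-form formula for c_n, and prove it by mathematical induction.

c_n = 2^n + 2·3^n

Computing the first terms: c_1 = 8, c_2 = 22, c_3 = 62. This suggests c_n = 2^n + 2·3^n.
For the base case n = 1: the formula gives 8 = 8 = c_1.
Inductive step: assume the claim holds for n = k, so c_k = 2^k + 2·3^k.
Then c_{k+1} = 3·c_k - 1·2^k = 3·(2^k + 2·3^k) - 1·2^k = 2^(k + 1) + 2·3^(k + 1),
which is the claimed formula at n = k+1.
By induction, the statement is established for all n ≥ 1.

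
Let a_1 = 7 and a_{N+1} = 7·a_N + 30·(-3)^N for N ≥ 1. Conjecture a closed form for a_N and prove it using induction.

Computing the first terms: a_1 = 7, a_2 = -41, a_3 = -17. This suggests a_N = (-3)^(N + 1) - 2·7^(N - 1).
When N = 1: the formula gives 7 = 7 = a_1.
Inductive step: suppose the statement holds for some p ≥ 1, so a_p = (-3)^(p + 1) - 2·7^(p - 1).
Then a_{p+1} = 7·a_p + 30·(-3)^p = 7·((-3)^(p + 1) - 2·7^(p - 1)) + 30·(-3)^p = (-3)^(p + 2) - 2·7^p = (-3)^((p+1) + 1) - 2·7^((p+1) - 1),
which is the claimed formula at N = p+1.
Hence, by induction on N, the claim holds for every N ≥ 1.

a_N = (-3)^(N + 1) - 2·7^(N - 1)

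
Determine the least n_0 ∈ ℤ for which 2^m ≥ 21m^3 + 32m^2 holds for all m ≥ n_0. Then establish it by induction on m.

At m = 16: 65536 < 94208, so the inequality fails and n_0 ≥ 17. We prove 2^m ≥ 21m^3 + 32m^2 for all m ≥ 17.
For the base case m = 17: 2^m = 131072 and 21m^3 + 32m^2 = 112421, so 131072 ≥ 112421.
For the inductive step, assume it holds for an arbitrary r ≥ 17, so 2^r ≥ 21r^3 + 32r^2.
Then 2^(r + 1) = 2·(2^r) ≥ 2·(21r^3 + 32r^2).
Also, for r ≥ 17 we have 2·(21r^3 + 32r^2) ≥ 21(r+1)^3 + 32(r+1)^2, since 2·(21r^3 + 32r^2) − (21(r+1)^3 + 32(r+1)^2) = 21r^3 - 31r^2 - 127r - 53, which is nonnegative for all r ≥ 17.
Combining, 2^(r + 1) ≥ 21(r+1)^3 + 32(r+1)^2.
This completes the induction.
Hence the smallest such n_0 is 17.

n_0 = 17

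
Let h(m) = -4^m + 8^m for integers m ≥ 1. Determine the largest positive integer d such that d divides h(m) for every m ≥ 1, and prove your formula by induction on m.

d = 4

Computing the first values: h(1) = 4 and h(2) = 48; gcd(4, 48) = 4, so d ≤ 4.
We prove 4 | -4^m + 8^m for all m ≥ 1 by induction on m.
Base step (m = 1): h(1) = 4 = 4·(1), so 4 | h(1).
Inductive step: suppose the statement holds for some r ≥ 1, i.e. 4 | h(r). Then
8^{r+1} − 4^{r+1} = 8·8^r − 4·4^r = 8·(8^r − 4^r) + (4)·4^r. The first term is divisible by 4 by the inductive hypothesis, and the second term (4)·4^r is divisible by 4 since 4 | 4. Hence 4 | h(r+1).
This completes the induction.
Therefore the largest such d is 4.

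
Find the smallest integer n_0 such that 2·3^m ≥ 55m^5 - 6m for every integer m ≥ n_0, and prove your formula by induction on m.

At m = 15: 28697814 < 41765535, so the inequality fails and n_0 ≥ 16. We prove 2·3^m ≥ 55m^5 - 6m for all m ≥ 16.
When m = 16: 2·3^m = 86093442 and 55m^5 - 6m = 57671584, so 86093442 ≥ 57671584.
Suppose the result is true for m = i, so 2·3^i ≥ 55i^5 - 6i.
Then 2·3^(i + 1) = 3·(2·3^i) ≥ 3·(55i^5 - 6i).
Also, for i ≥ 16 we have 3·(55i^5 - 6i) ≥ 55(i+1)^5 - 6(i+1), since 3·(55i^5 - 6i) − (55(i+1)^5 - 6(i+1)) = 110i^5 - 275i^4 - 550i^3 - 550i^2 - 287i - 49, which is nonnegative for all i ≥ 16.
Combining, 2·3^(i + 1) ≥ 55(i+1)^5 - 6(i+1).
By induction, the statement is established for all m ≥ 16.
Hence the smallest such n_0 is 16.

n_0 = 16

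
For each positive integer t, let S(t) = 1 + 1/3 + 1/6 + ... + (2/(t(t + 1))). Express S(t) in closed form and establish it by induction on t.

We claim S(t) = 2t/(t + 1) for all t ≥ 1.
When t = 1: S(1) = 1, and the closed form gives 1. They agree.
For the inductive step, assume it holds for an arbitrary p ≥ 1, so S(p) = 2p/(p + 1).
Then S(p+1) = S(p) + (2/((p + 1)(p + 2))) = (2p/(p + 1)) + (2/((p + 1)(p + 2))).
Simplifying, S(p+1) = 2(p + 1)/(p + 2) = 2(p+1)/((p+1) + 1),
which is the closed form with t = p+1.
This completes the induction.

S(t) = 2t/(t + 1)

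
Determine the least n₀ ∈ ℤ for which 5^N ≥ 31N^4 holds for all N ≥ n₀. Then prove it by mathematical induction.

At N = 6: 15625 < 40176, so the inequality fails and n₀ ≥ 7. We prove 5^N ≥ 31N^4 for all N ≥ 7.
Base case (N = 7): 5^N = 78125 and 31N^4 = 74431, so 78125 ≥ 74431.
Inductive step: assume the claim holds for N = p, so 5^p ≥ 31p^4.
Then 5^(p + 1) = 5·(5^p) ≥ 5·(31p^4).
Also, for p ≥ 7 we have 5·(31p^4) ≥ 31(p+1)^4, since 5 ≥ (1 + 1/p)^4 for all p ≥ 7.
Combining, 5^(p + 1) ≥ 31(p+1)^4.
By induction, the statement is established for all N ≥ 7.
Hence the smallest such n₀ is 7.

n₀ = 7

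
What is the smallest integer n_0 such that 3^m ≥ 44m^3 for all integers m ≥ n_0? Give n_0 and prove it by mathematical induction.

At m = 9: 19683 < 32076, so the inequality fails and n_0 ≥ 10. We prove 3^m ≥ 44m^3 for all m ≥ 10.
Base step (m = 10): 3^m = 59049 and 44m^3 = 44000, so 59049 ≥ 44000.
Inductive step: suppose the statement holds for some i ≥ 10, so 3^i ≥ 44i^3.
Then 3^(i + 1) = 3·(3^i) ≥ 3·(44i^3).
Also, for i ≥ 10 we have 3·(44i^3) ≥ 44(i+1)^3, since 3 ≥ (1 + 1/i)^3 for all i ≥ 10.
Combining, 3^(i + 1) ≥ 44(i+1)^3.
This completes the induction.
Hence the smallest such n_0 is 10.

n_0 = 10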